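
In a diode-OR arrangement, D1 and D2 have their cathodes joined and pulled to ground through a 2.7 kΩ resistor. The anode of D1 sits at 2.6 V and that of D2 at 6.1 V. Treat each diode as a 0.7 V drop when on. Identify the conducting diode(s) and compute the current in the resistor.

Assume both conduct. Then node N would need to be at both 2.6−0.7 = 1.9 V and 6.1−0.7 = 5.4 V, which is impossible.
Assume only D2 conducts: V_N = 6.1 − 0.7 = 5.4 V, so I_R = 5.4/2.7 = 2 mA.
Check D1: its anode-to-cathode voltage is 2.6 − 5.4 = -2.8 V < 0.7 V, so it is off. The assumption is consistent.

Only D2 conducts; I_R ≈ 2 mA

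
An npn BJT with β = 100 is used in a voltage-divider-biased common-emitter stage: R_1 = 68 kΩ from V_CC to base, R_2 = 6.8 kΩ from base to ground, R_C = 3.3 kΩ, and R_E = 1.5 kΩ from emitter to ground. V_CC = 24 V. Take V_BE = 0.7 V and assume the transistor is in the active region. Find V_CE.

V_CE ≈ 19 V

Thevenize the base divider: V_Th = V_CC·R_2/(R_1+R_2) = 24×6.8/74.8 = 2.18 V, R_Th = R_1‖R_2 = 6.18 kΩ.
Base-emitter loop: V_Th = I_B·R_Th + V_BE + (β+1)I_B·R_E, so I_B = (2.18 − 0.7) / (6.18 + 101×1.5) = 0.0094 mA.
I_C = β·I_B = 100×0.0094 = 0.94 mA, and I_E = (β+1)I_B = 0.949 mA.
V_CE = V_CC − I_C·R_C − I_E·R_E = 24 − 0.94×3.3 − 0.949×1.5 = 19.5 V.
V_CE = 19.5 V > 0.2 V confirms active-region operation.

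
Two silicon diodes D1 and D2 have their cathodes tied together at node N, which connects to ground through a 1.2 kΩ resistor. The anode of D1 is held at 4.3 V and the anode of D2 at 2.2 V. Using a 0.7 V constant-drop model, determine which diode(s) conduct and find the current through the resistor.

Only D1 conducts; I_R ≈ 3 mA

Assume both conduct. Then node N would need to be at both 4.3−0.7 = 3.6 V and 2.2−0.7 = 1.5 V, which is impossible.
Assume only D1 conducts: V_N = 4.3 − 0.7 = 3.6 V, so I_R = 3.6/1.2 = 3 mA.
Check D2: its anode-to-cathode voltage is 2.2 − 3.6 = -1.4 V < 0.7 V, so it is off. The assumption is consistent.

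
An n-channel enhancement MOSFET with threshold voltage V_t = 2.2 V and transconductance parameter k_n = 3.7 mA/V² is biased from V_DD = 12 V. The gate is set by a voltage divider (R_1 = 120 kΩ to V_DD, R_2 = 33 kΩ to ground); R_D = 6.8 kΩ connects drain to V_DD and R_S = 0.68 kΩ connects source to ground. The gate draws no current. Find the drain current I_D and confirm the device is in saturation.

I_D ≈ 0.15 mA

V_G = V_DD·R_2/(R_1+R_2) = 12×33/153 = 2.59 V.
Assume saturation: I_D = (k_n/2)(V_GS − V_t)² with V_GS = V_G − I_D·R_S = 2.59 − 0.68·I_D.
Substituting gives 0.855·I_D² − 1.98·I_D + 0.279 = 0, with roots I_D = 0.151 or 2.16 mA.
The root I_D = 2.16 mA gives V_GS = 1.12 V ≤ V_t, so take I_D = 0.151 mA.
Then V_GS = 2.49 V and V_DS = V_DD − I_D(R_D+R_S) = 12 − 0.151×7.48 = 10.9 V.
Saturation requires V_DS ≥ V_GS − V_t = 0.286 V; 10.9 ≥ 0.286 ✓.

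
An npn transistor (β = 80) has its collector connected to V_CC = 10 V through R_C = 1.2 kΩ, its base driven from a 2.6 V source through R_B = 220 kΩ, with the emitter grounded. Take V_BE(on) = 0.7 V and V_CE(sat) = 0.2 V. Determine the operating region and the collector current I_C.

Assume active. Base-emitter loop: I_B = (V_BB − V_BE)/R_B = (2.6 − 0.7)/220 = 0.00864 mA.
I_C = β·I_B = 80×0.00864 = 0.691 mA.
V_CE = V_CC − I_C·R_C = 10 − 0.691×1.2 = 9.17 V > V_CE(sat), so the active-region assumption holds.

active; I_C ≈ 0.69 mA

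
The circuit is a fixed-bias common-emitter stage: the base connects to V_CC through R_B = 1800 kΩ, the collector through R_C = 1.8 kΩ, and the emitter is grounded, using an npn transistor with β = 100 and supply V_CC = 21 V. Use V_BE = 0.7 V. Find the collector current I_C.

I_C ≈ 1.1 mA

Base loop: V_CC = I_B·R_B + V_BE, so I_B = (21 − 0.7)/1800 kΩ = 0.0113 mA.
In the active region I_C = β·I_B = 100 × 0.0113 = 1.13 mA.
Collector loop: V_CE = V_CC − I_C·R_C = 21 − 1.13×1.8 = 19 V.
Since V_CE = 19 V > V_CE(sat) ≈ 0.2 V, the transistor is in the active region as assumed.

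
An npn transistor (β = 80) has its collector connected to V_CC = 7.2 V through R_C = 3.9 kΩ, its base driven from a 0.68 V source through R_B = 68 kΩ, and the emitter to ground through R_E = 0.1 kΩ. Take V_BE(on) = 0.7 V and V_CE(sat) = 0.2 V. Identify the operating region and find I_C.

V_BB = 0.68 V ≤ V_BE(on) = 0.7 V, so the base-emitter junction is not forward biased.
The transistor is in cutoff: I_B = I_C = 0.

cutoff; I_C ≈ 0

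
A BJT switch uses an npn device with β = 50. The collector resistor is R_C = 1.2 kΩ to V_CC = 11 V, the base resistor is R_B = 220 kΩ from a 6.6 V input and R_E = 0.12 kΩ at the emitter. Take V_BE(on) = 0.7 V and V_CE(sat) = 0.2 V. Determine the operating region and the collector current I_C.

Assume active. Base-emitter loop: I_B = (V_BB − V_BE)/(R_B + (β+1)R_E) = (6.6 − 0.7)/(220 + 51×0.12) = 0.0261 mA.
I_C = β·I_B = 50×0.0261 = 1.3 mA.
V_CE = V_CC − I_C·R_C − I_E·R_E = 11 − 1.3×1.2 − 1.33×0.12 = 9.27 V > V_CE(sat), so the active-region assumption holds.

active; I_C ≈ 1.3 mA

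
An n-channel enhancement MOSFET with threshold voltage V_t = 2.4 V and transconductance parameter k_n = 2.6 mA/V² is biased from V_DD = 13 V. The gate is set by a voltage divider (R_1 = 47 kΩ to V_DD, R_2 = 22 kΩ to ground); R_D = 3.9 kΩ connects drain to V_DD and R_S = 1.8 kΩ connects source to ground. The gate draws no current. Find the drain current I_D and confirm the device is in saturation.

V_G = V_DD·R_2/(R_1+R_2) = 13×22/69 = 4.14 V.
Assume saturation: I_D = (k_n/2)(V_GS − V_t)² with V_GS = V_G − I_D·R_S = 4.14 − 1.8·I_D.
Substituting gives 4.21·I_D² − 9.17·I_D + 3.96 = 0, with roots I_D = 0.594 or 1.58 mA.
The root I_D = 1.58 mA gives V_GS = 1.3 V ≤ V_t, so take I_D = 0.594 mA.
Then V_GS = 3.08 V and V_DS = V_DD − I_D(R_D+R_S) = 13 − 0.594×5.7 = 9.61 V.
Saturation requires V_DS ≥ V_GS − V_t = 0.676 V; 9.61 ≥ 0.676 ✓.

I_D ≈ 0.59 mA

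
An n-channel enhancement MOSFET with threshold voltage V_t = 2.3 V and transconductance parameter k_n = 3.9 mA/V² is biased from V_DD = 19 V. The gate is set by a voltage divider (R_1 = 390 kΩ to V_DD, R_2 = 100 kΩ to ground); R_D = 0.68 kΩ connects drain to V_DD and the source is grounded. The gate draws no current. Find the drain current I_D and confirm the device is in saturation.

I_D ≈ 4.9 mA

V_G = V_DD·R_2/(R_1+R_2) = 19×100/490 = 3.88 V. With the source grounded, V_GS = V_G = 3.88 V.
Assume saturation: I_D = (k_n/2)(V_GS − V_t)² = (3.9/2)×(3.88 − 2.3)² = 1.95×1.58² = 4.85 mA.
V_DS = V_DD − I_D·R_D = 19 − 4.85×0.68 = 15.7 V.
Saturation requires V_DS ≥ V_GS − V_t = 1.58 V; 15.7 ≥ 1.58 ✓.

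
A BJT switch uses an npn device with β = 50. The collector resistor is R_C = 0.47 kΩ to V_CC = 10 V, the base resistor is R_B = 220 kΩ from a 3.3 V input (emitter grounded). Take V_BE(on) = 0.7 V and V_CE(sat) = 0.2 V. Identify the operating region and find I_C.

active; I_C ≈ 0.59 mA

Assume active. Base-emitter loop: I_B = (V_BB − V_BE)/R_B = (3.3 − 0.7)/220 = 0.0118 mA.
I_C = β·I_B = 50×0.0118 = 0.591 mA.
V_CE = V_CC − I_C·R_C = 10 − 0.591×0.47 = 9.72 V > V_CE(sat), so the active-region assumption holds.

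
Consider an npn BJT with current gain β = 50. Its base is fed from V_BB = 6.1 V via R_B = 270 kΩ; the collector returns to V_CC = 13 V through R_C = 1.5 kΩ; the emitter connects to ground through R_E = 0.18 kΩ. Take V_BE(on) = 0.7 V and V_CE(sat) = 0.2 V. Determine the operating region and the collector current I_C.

active; I_C ≈ 0.97 mA

Assume active. Base-emitter loop: I_B = (V_BB − V_BE)/(R_B + (β+1)R_E) = (6.1 − 0.7)/(270 + 51×0.18) = 0.0193 mA.
I_C = β·I_B = 50×0.0193 = 0.967 mA.
V_CE = V_CC − I_C·R_C − I_E·R_E = 13 − 0.967×1.5 − 0.986×0.18 = 11.4 V > V_CE(sat), so the active-region assumption holds.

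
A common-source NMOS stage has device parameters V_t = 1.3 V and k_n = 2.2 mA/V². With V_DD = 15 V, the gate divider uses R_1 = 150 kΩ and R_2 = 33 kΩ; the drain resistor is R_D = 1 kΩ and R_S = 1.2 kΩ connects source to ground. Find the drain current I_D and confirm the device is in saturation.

I_D ≈ 0.57 mA

V_G = V_DD·R_2/(R_1+R_2) = 15×33/183 = 2.7 V.
Assume saturation: I_D = (k_n/2)(V_GS − V_t)² with V_GS = V_G − I_D·R_S = 2.7 − 1.2·I_D.
Substituting gives 1.58·I_D² − 4.71·I_D + 2.17 = 0, with roots I_D = 0.571 or 2.4 mA.
The root I_D = 2.4 mA gives V_GS = -0.178 V ≤ V_t, so take I_D = 0.571 mA.
Then V_GS = 2.02 V and V_DS = V_DD − I_D(R_D+R_S) = 15 − 0.571×2.2 = 13.7 V.
Saturation requires V_DS ≥ V_GS − V_t = 0.72 V; 13.7 ≥ 0.72 ✓.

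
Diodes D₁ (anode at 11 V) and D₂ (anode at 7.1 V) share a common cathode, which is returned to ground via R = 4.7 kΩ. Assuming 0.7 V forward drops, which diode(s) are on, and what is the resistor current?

Assume both conduct. Then node N would need to be at both 11−0.7 = 10.3 V and 7.1−0.7 = 6.4 V, which is impossible.
Assume only D₁ conducts: V_N = 11 − 0.7 = 10.3 V, so I_R = 10.3/4.7 = 2.19 mA.
Check D₂: its anode-to-cathode voltage is 7.1 − 10.3 = -3.2 V < 0.7 V, so it is off. The assumption is consistent.

Only D₁ conducts; I_R ≈ 2.2 mA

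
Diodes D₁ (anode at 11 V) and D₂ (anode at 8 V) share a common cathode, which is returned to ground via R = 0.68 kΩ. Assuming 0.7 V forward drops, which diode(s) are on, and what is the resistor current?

Only D₁ conducts; I_R ≈ 15 mA

Assume both conduct. Then node N would need to be at both 11−0.7 = 10.3 V and 8−0.7 = 7.3 V, which is impossible.
Assume only D₁ conducts: V_N = 11 − 0.7 = 10.3 V, so I_R = 10.3/0.68 = 15.1 mA.
Check D₂: its anode-to-cathode voltage is 8 − 10.3 = -2.3 V < 0.7 V, so it is off. The assumption is consistent.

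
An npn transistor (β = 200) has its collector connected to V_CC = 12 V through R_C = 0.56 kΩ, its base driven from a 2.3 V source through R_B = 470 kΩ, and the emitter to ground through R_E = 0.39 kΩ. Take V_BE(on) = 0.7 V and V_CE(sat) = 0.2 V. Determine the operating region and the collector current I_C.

Assume active. Base-emitter loop: I_B = (V_BB − V_BE)/(R_B + (β+1)R_E) = (2.3 − 0.7)/(470 + 201×0.39) = 0.00292 mA.
I_C = β·I_B = 200×0.00292 = 0.584 mA.
V_CE = V_CC − I_C·R_C − I_E·R_E = 12 − 0.584×0.56 − 0.586×0.39 = 11.4 V > V_CE(sat), so the active-region assumption holds.

active; I_C ≈ 0.58 mA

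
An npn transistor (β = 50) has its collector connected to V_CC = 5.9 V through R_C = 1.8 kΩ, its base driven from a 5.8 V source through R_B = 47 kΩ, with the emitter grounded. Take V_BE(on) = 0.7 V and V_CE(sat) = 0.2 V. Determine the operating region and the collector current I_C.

saturation; I_C ≈ 3.2 mA

Assume active: I_B = (5.8 − 0.7)/47 = 0.109 mA, giving I_C = β·I_B = 5.43 mA.
But then V_CE = 5.9 − 5.43×1.8 = -3.87 V < V_CE(sat) = 0.2 V — impossible in the active region.
So the transistor is saturated. With V_CE = 0.2 V, I_C = (V_CC − 0.2)/R_C = 5.7/1.8 = 3.17 mA.
Check: β·I_B = 5.43 mA > I_C = 3.17 mA, confirming saturation.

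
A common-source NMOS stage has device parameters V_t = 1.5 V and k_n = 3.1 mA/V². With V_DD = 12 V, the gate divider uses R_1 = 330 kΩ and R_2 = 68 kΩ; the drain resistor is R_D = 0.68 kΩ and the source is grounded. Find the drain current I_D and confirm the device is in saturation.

I_D ≈ 0.47 mA

V_G = V_DD·R_2/(R_1+R_2) = 12×68/398 = 2.05 V. With the source grounded, V_GS = V_G = 2.05 V.
Assume saturation: I_D = (k_n/2)(V_GS − V_t)² = (3.1/2)×(2.05 − 1.5)² = 1.55×0.55² = 0.469 mA.
V_DS = V_DD − I_D·R_D = 12 − 0.469×0.68 = 11.7 V.
Saturation requires V_DS ≥ V_GS − V_t = 0.55 V; 11.7 ≥ 0.55 ✓.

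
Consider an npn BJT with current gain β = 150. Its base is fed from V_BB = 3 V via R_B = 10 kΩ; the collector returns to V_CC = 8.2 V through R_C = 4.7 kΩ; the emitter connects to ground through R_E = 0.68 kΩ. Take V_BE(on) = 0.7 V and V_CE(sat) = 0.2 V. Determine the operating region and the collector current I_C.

Assume active: I_B = (3 − 0.7)/(10 + 151×0.68) = 0.0204 mA, I_C = β·I_B = 3.06 mA.
Then V_CE = 8.2 − 3.06×4.7 − 3.08×0.68 = -8.29 V < 0.2 V — the active assumption fails.
Re-solve with V_CE = 0.2 V. KCL at the emitter: V_E/R_E = (V_BB−0.7−V_E)/R_B + (V_CC−0.2−V_E)/R_C, giving V_E = 1.08 V.
I_C = (V_CC − 0.2 − V_E)/R_C = (8 − 1.08)/4.7 = 1.47 mA.
Check: I_B = (2.3 − 1.08)/10 = 0.122 mA, and β·I_B = 18.2 mA > I_C, confirming saturation.

saturation; I_C ≈ 1.5 mA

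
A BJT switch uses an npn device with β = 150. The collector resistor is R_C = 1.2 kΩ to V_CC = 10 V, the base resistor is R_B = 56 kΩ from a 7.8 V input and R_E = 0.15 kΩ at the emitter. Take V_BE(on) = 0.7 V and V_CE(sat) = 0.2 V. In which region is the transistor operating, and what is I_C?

Assume active: I_B = (7.8 − 0.7)/(56 + 151×0.15) = 0.0903 mA, I_C = β·I_B = 13.5 mA.
Then V_CE = 10 − 13.5×1.2 − 13.6×0.15 = -8.29 V < 0.2 V — the active assumption fails.
Re-solve with V_CE = 0.2 V. KCL at the emitter: V_E/R_E = (V_BB−0.7−V_E)/R_B + (V_CC−0.2−V_E)/R_C, giving V_E = 1.1 V.
I_C = (V_CC − 0.2 − V_E)/R_C = (9.8 − 1.1)/1.2 = 7.25 mA.
Check: I_B = (7.1 − 1.1)/56 = 0.107 mA, and β·I_B = 16.1 mA > I_C, confirming saturation.

saturation; I_C ≈ 7.2 mA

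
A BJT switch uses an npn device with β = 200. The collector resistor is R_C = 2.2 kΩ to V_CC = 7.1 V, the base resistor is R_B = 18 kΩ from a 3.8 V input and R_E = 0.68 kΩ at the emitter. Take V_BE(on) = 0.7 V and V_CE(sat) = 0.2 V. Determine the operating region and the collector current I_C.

saturation; I_C ≈ 2.4 mA

Assume active: I_B = (3.8 − 0.7)/(18 + 201×0.68) = 0.02 mA, I_C = β·I_B = 4.01 mA.
Then V_CE = 7.1 − 4.01×2.2 − 4.03×0.68 = -4.46 V < 0.2 V — the active assumption fails.
Re-solve with V_CE = 0.2 V. KCL at the emitter: V_E/R_E = (V_BB−0.7−V_E)/R_B + (V_CC−0.2−V_E)/R_C, giving V_E = 1.67 V.
I_C = (V_CC − 0.2 − V_E)/R_C = (6.9 − 1.67)/2.2 = 2.38 mA.
Check: I_B = (3.1 − 1.67)/18 = 0.0794 mA, and β·I_B = 15.9 mA > I_C, confirming saturation.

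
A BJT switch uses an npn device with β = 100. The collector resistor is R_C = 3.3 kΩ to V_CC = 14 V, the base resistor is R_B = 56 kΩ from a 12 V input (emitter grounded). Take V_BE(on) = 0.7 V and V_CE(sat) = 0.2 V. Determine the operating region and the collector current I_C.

Assume active: I_B = (12 − 0.7)/56 = 0.202 mA, giving I_C = β·I_B = 20.2 mA.
But then V_CE = 14 − 20.2×3.3 = -52.6 V < V_CE(sat) = 0.2 V — impossible in the active region.
So the transistor is saturated. With V_CE = 0.2 V, I_C = (V_CC − 0.2)/R_C = 13.8/3.3 = 4.18 mA.
Check: β·I_B = 20.2 mA > I_C = 4.18 mA, confirming saturation.

saturation; I_C ≈ 4.2 mA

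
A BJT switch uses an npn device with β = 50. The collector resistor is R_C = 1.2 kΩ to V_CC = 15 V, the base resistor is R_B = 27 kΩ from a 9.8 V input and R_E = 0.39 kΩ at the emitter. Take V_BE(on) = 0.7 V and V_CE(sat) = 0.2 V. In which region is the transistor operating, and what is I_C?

saturation; I_C ≈ 9.3 mA

Assume active: I_B = (9.8 − 0.7)/(27 + 51×0.39) = 0.194 mA, I_C = β·I_B = 9.7 mA.
Then V_CE = 15 − 9.7×1.2 − 9.9×0.39 = -0.504 V < 0.2 V — the active assumption fails.
Re-solve with V_CE = 0.2 V. KCL at the emitter: V_E/R_E = (V_BB−0.7−V_E)/R_B + (V_CC−0.2−V_E)/R_C, giving V_E = 3.69 V.
I_C = (V_CC − 0.2 − V_E)/R_C = (14.8 − 3.69)/1.2 = 9.26 mA.
Check: I_B = (9.1 − 3.69)/27 = 0.2 mA, and β·I_B = 10 mA > I_C, confirming saturation.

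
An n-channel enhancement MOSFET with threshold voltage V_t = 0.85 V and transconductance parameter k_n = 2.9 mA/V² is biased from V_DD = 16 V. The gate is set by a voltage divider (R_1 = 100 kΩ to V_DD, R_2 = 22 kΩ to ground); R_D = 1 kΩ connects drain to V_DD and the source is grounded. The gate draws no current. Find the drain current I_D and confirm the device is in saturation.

V_G = V_DD·R_2/(R_1+R_2) = 16×22/122 = 2.89 V. With the source grounded, V_GS = V_G = 2.89 V.
Assume saturation: I_D = (k_n/2)(V_GS − V_t)² = (2.9/2)×(2.89 − 0.85)² = 1.45×2.04² = 6.01 mA.
V_DS = V_DD − I_D·R_D = 16 − 6.01×1 = 9.99 V.
Saturation requires V_DS ≥ V_GS − V_t = 2.04 V; 9.99 ≥ 2.04 ✓.

I_D ≈ 6 mA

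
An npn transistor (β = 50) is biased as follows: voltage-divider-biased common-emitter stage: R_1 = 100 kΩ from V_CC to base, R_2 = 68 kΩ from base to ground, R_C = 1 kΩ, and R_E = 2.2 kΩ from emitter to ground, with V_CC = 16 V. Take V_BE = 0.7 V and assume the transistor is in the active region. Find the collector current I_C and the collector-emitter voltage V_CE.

I_C ≈ 1.9 mA, V_CE ≈ 9.9 V

Thevenize the base divider: V_Th = V_CC·R_2/(R_1+R_2) = 16×68/168 = 6.48 V, R_Th = R_1‖R_2 = 40.5 kΩ.
Base-emitter loop: V_Th = I_B·R_Th + V_BE + (β+1)I_B·R_E, so I_B = (6.48 − 0.7) / (40.5 + 51×2.2) = 0.0378 mA.
I_C = β·I_B = 50×0.0378 = 1.89 mA, and I_E = (β+1)I_B = 1.93 mA.
V_CE = V_CC − I_C·R_C − I_E·R_E = 16 − 1.89×1 − 1.93×2.2 = 9.86 V.
V_CE = 9.86 V > 0.2 V confirms active-region operation.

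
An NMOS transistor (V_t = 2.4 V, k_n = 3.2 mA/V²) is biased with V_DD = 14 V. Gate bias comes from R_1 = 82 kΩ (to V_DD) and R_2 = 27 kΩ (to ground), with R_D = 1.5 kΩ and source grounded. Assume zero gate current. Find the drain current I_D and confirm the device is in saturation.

I_D ≈ 1.8 mA

V_G = V_DD·R_2/(R_1+R_2) = 14×27/109 = 3.47 V. With the source grounded, V_GS = V_G = 3.47 V.
Assume saturation: I_D = (k_n/2)(V_GS − V_t)² = (3.2/2)×(3.47 − 2.4)² = 1.6×1.07² = 1.82 mA.
V_DS = V_DD − I_D·R_D = 14 − 1.82×1.5 = 11.3 V.
Saturation requires V_DS ≥ V_GS − V_t = 1.07 V; 11.3 ≥ 1.07 ✓.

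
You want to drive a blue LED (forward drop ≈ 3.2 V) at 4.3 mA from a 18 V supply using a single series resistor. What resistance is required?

R ≈ 3.4 kΩ

The resistor drops V_S − V_D = 18 − 3.2 = 14.8 V at 4.3 mA.
R = 14.8 V / 4.3 mA = 3.44 kΩ.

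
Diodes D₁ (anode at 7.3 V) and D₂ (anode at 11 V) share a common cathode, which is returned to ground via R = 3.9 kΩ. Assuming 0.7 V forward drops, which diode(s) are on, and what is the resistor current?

Assume both conduct. Then node N would need to be at both 7.3−0.7 = 6.6 V and 11−0.7 = 10.3 V, which is impossible.
Assume only D₂ conducts: V_N = 11 − 0.7 = 10.3 V, so I_R = 10.3/3.9 = 2.64 mA.
Check D₁: its anode-to-cathode voltage is 7.3 − 10.3 = -3 V < 0.7 V, so it is off. The assumption is consistent.

Only D₂ conducts; I_R ≈ 2.6 mA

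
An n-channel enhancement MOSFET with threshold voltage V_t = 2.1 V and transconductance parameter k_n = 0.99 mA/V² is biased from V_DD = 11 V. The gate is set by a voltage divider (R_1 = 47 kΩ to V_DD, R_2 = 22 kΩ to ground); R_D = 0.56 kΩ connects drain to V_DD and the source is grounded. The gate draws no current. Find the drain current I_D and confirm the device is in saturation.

V_G = V_DD·R_2/(R_1+R_2) = 11×22/69 = 3.51 V. With the source grounded, V_GS = V_G = 3.51 V.
Assume saturation: I_D = (k_n/2)(V_GS − V_t)² = (0.99/2)×(3.51 − 2.1)² = 0.495×1.41² = 0.98 mA.
V_DS = V_DD − I_D·R_D = 11 − 0.98×0.56 = 10.5 V.
Saturation requires V_DS ≥ V_GS − V_t = 1.41 V; 10.5 ≥ 1.41 ✓.

I_D ≈ 0.98 mA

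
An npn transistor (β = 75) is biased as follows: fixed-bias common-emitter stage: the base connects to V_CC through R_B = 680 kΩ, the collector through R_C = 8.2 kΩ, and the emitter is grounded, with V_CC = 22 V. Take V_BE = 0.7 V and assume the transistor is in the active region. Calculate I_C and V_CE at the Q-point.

I_C ≈ 2.3 mA, V_CE ≈ 2.7 V

Base loop: V_CC = I_B·R_B + V_BE, so I_B = (22 − 0.7)/680 kΩ = 0.0313 mA.
In the active region I_C = β·I_B = 75 × 0.0313 = 2.35 mA.
Collector loop: V_CE = V_CC − I_C·R_C = 22 − 2.35×8.2 = 2.74 V.
Since V_CE = 2.74 V > V_CE(sat) ≈ 0.2 V, the transistor is in the active region as assumed.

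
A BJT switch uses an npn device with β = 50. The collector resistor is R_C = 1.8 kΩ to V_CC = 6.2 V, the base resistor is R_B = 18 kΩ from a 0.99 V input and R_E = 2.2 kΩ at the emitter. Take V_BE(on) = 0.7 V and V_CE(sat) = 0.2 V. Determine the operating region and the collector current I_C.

active; I_C ≈ 0.11 mA

Assume active. Base-emitter loop: I_B = (V_BB − V_BE)/(R_B + (β+1)R_E) = (0.99 − 0.7)/(18 + 51×2.2) = 0.00223 mA.
I_C = β·I_B = 50×0.00223 = 0.111 mA.
V_CE = V_CC − I_C·R_C − I_E·R_E = 6.2 − 0.111×1.8 − 0.114×2.2 = 5.75 V > V_CE(sat), so the active-region assumption holds.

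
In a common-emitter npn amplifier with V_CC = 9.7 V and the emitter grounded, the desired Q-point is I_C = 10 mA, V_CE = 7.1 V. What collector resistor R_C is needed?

R_C ≈ 0.26 kΩ

Collector loop: V_CC = I_C·R_C + V_CE.
R_C = (V_CC − V_CE)/I_C = (9.7 − 7.1)/10 = 0.26 kΩ.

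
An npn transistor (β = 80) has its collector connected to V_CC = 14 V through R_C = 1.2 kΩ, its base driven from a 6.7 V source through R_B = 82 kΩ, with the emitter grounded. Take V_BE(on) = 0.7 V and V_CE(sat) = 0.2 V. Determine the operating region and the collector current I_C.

active; I_C ≈ 5.9 mA

Assume active. Base-emitter loop: I_B = (V_BB − V_BE)/R_B = (6.7 − 0.7)/82 = 0.0732 mA.
I_C = β·I_B = 80×0.0732 = 5.85 mA.
V_CE = V_CC − I_C·R_C = 14 − 5.85×1.2 = 6.98 V > V_CE(sat), so the active-region assumption holds.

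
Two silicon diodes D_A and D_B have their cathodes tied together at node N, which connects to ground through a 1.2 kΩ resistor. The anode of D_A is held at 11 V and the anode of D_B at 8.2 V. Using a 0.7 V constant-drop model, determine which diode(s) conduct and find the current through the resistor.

Only D_A conducts; I_R ≈ 8.6 mA

Assume both conduct. Then node N would need to be at both 11−0.7 = 10.3 V and 8.2−0.7 = 7.5 V, which is impossible.
Assume only D_A conducts: V_N = 11 − 0.7 = 10.3 V, so I_R = 10.3/1.2 = 8.58 mA.
Check D_B: its anode-to-cathode voltage is 8.2 − 10.3 = -2.1 V < 0.7 V, so it is off. The assumption is consistent.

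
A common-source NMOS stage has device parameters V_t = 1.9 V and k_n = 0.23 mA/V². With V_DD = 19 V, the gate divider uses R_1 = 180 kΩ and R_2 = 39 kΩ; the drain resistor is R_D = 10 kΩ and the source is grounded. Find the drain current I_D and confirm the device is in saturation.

I_D ≈ 0.25 mA

V_G = V_DD·R_2/(R_1+R_2) = 19×39/219 = 3.38 V. With the source grounded, V_GS = V_G = 3.38 V.
Assume saturation: I_D = (k_n/2)(V_GS − V_t)² = (0.23/2)×(3.38 − 1.9)² = 0.115×1.48² = 0.253 mA.
V_DS = V_DD − I_D·R_D = 19 − 0.253×10 = 16.5 V.
Saturation requires V_DS ≥ V_GS − V_t = 1.48 V; 16.5 ≥ 1.48 ✓.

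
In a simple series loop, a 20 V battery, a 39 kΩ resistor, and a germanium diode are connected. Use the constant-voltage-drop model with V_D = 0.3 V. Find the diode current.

KVL around the loop: 20 = V_D + I·R = 0.3 + I × 39 kΩ.
So I = (20 − 0.3) / 39 kΩ = 19.7 / 39 = 0.505 mA.

I ≈ 0.51 mA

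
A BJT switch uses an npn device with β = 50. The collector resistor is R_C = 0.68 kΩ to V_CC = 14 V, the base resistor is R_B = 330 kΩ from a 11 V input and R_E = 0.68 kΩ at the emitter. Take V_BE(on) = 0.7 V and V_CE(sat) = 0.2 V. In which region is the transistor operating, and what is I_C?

active; I_C ≈ 1.4 mA

Assume active. Base-emitter loop: I_B = (V_BB − V_BE)/(R_B + (β+1)R_E) = (11 − 0.7)/(330 + 51×0.68) = 0.0282 mA.
I_C = β·I_B = 50×0.0282 = 1.41 mA.
V_CE = V_CC − I_C·R_C − I_E·R_E = 14 − 1.41×0.68 − 1.44×0.68 = 12.1 V > V_CE(sat), so the active-region assumption holds.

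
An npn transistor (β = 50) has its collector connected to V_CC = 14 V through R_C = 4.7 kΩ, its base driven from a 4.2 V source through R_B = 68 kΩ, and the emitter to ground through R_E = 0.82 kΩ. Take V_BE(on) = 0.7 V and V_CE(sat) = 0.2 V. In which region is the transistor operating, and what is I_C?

active; I_C ≈ 1.6 mA

Assume active. Base-emitter loop: I_B = (V_BB − V_BE)/(R_B + (β+1)R_E) = (4.2 − 0.7)/(68 + 51×0.82) = 0.0319 mA.
I_C = β·I_B = 50×0.0319 = 1.59 mA.
V_CE = V_CC − I_C·R_C − I_E·R_E = 14 − 1.59×4.7 − 1.63×0.82 = 5.18 V > V_CE(sat), so the active-region assumption holds.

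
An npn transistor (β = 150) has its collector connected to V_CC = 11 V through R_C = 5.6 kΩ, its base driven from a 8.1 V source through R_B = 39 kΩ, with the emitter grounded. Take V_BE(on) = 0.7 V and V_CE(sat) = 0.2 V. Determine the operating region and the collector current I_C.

Assume active: I_B = (8.1 − 0.7)/39 = 0.19 mA, giving I_C = β·I_B = 28.5 mA.
But then V_CE = 11 − 28.5×5.6 = -148 V < V_CE(sat) = 0.2 V — impossible in the active region.
So the transistor is saturated. With V_CE = 0.2 V, I_C = (V_CC − 0.2)/R_C = 10.8/5.6 = 1.93 mA.
Check: β·I_B = 28.5 mA > I_C = 1.93 mA, confirming saturation.

saturation; I_C ≈ 1.9 mA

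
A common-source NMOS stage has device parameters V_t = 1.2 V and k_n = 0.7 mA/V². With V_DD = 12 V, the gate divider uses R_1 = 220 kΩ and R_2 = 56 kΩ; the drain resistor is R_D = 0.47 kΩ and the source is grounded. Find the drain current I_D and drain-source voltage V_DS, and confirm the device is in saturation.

I_D ≈ 0.53 mA, V_DS ≈ 12 V

V_G = V_DD·R_2/(R_1+R_2) = 12×56/276 = 2.43 V. With the source grounded, V_GS = V_G = 2.43 V.
Assume saturation: I_D = (k_n/2)(V_GS − V_t)² = (0.7/2)×(2.43 − 1.2)² = 0.35×1.23² = 0.534 mA.
V_DS = V_DD − I_D·R_D = 12 − 0.534×0.47 = 11.7 V.
Saturation requires V_DS ≥ V_GS − V_t = 1.23 V; 11.7 ≥ 1.23 ✓.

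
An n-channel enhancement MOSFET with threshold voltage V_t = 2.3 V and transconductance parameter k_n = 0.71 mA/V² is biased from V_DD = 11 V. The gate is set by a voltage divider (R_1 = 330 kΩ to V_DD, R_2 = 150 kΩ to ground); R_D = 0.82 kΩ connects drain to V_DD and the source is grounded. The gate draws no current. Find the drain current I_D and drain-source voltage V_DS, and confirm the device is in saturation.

V_G = V_DD·R_2/(R_1+R_2) = 11×150/480 = 3.44 V. With the source grounded, V_GS = V_G = 3.44 V.
Assume saturation: I_D = (k_n/2)(V_GS − V_t)² = (0.71/2)×(3.44 − 2.3)² = 0.355×1.14² = 0.459 mA.
V_DS = V_DD − I_D·R_D = 11 − 0.459×0.82 = 10.6 V.
Saturation requires V_DS ≥ V_GS − V_t = 1.14 V; 10.6 ≥ 1.14 ✓.

I_D ≈ 0.46 mA, V_DS ≈ 11 V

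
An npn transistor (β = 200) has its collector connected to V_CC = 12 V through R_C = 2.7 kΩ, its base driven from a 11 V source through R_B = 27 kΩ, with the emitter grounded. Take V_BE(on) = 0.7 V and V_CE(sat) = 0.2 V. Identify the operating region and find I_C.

saturation; I_C ≈ 4.4 mA

Assume active: I_B = (11 − 0.7)/27 = 0.381 mA, giving I_C = β·I_B = 76.3 mA.
But then V_CE = 12 − 76.3×2.7 = -194 V < V_CE(sat) = 0.2 V — impossible in the active region.
So the transistor is saturated. With V_CE = 0.2 V, I_C = (V_CC − 0.2)/R_C = 11.8/2.7 = 4.37 mA.
Check: β·I_B = 76.3 mA > I_C = 4.37 mA, confirming saturation.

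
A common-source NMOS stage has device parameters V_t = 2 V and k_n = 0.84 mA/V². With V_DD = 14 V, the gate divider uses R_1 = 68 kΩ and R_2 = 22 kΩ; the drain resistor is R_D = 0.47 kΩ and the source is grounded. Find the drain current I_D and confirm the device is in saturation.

V_G = V_DD·R_2/(R_1+R_2) = 14×22/90 = 3.42 V. With the source grounded, V_GS = V_G = 3.42 V.
Assume saturation: I_D = (k_n/2)(V_GS − V_t)² = (0.84/2)×(3.42 − 2)² = 0.42×1.42² = 0.85 mA.
V_DS = V_DD − I_D·R_D = 14 − 0.85×0.47 = 13.6 V.
Saturation requires V_DS ≥ V_GS − V_t = 1.42 V; 13.6 ≥ 1.42 ✓.

I_D ≈ 0.85 mA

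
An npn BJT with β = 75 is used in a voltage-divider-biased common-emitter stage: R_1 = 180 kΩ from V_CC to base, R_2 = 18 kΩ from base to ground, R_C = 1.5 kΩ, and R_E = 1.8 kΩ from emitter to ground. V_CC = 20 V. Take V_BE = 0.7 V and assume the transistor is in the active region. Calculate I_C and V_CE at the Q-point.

Thevenize the base divider: V_Th = V_CC·R_2/(R_1+R_2) = 20×18/198 = 1.82 V, R_Th = R_1‖R_2 = 16.4 kΩ.
Base-emitter loop: V_Th = I_B·R_Th + V_BE + (β+1)I_B·R_E, so I_B = (1.82 − 0.7) / (16.4 + 76×1.8) = 0.0073 mA.
I_C = β·I_B = 75×0.0073 = 0.548 mA, and I_E = (β+1)I_B = 0.555 mA.
V_CE = V_CC − I_C·R_C − I_E·R_E = 20 − 0.548×1.5 − 0.555×1.8 = 18.2 V.
V_CE = 18.2 V > 0.2 V confirms active-region operation.

I_C ≈ 0.55 mA, V_CE ≈ 18 V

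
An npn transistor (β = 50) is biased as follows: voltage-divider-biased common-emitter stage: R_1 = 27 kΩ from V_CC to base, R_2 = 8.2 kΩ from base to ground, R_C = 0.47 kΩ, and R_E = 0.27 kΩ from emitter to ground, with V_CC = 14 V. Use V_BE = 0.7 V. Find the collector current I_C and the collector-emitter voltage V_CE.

Thevenize the base divider: V_Th = V_CC·R_2/(R_1+R_2) = 14×8.2/35.2 = 3.26 V, R_Th = R_1‖R_2 = 6.29 kΩ.
Base-emitter loop: V_Th = I_B·R_Th + V_BE + (β+1)I_B·R_E, so I_B = (3.26 − 0.7) / (6.29 + 51×0.27) = 0.128 mA.
I_C = β·I_B = 50×0.128 = 6.38 mA, and I_E = (β+1)I_B = 6.51 mA.
V_CE = V_CC − I_C·R_C − I_E·R_E = 14 − 6.38×0.47 − 6.51×0.27 = 9.24 V.
V_CE = 9.24 V > 0.2 V confirms active-region operation.

I_C ≈ 6.4 mA, V_CE ≈ 9.2 V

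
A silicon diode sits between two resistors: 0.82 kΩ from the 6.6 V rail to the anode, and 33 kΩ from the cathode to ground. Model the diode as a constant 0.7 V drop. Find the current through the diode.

I ≈ 0.17 mA

The two resistors are in series with the diode, so KVL gives 6.6 = I·0.82 + 0.7 + I·33.
I = (6.6 − 0.7) / (0.82 + 33) kΩ = 5.9 / 33.8 = 0.174 mA.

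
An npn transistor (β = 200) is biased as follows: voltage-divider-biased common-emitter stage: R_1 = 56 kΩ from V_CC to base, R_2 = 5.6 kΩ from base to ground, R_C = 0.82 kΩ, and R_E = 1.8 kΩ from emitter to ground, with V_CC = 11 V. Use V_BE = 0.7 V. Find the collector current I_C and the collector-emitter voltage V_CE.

Thevenize the base divider: V_Th = V_CC·R_2/(R_1+R_2) = 11×5.6/61.6 = 1 V, R_Th = R_1‖R_2 = 5.09 kΩ.
Base-emitter loop: V_Th = I_B·R_Th + V_BE + (β+1)I_B·R_E, so I_B = (1 − 0.7) / (5.09 + 201×1.8) = 0.000818 mA.
I_C = β·I_B = 200×0.000818 = 0.164 mA, and I_E = (β+1)I_B = 0.164 mA.
V_CE = V_CC − I_C·R_C − I_E·R_E = 11 − 0.164×0.82 − 0.164×1.8 = 10.6 V.
V_CE = 10.6 V > 0.2 V confirms active-region operation.

I_C ≈ 0.16 mA, V_CE ≈ 11 V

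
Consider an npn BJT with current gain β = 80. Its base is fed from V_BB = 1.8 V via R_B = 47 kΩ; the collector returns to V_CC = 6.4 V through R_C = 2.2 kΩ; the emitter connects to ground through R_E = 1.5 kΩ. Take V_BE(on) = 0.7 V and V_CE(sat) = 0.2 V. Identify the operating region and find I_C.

Assume active. Base-emitter loop: I_B = (V_BB − V_BE)/(R_B + (β+1)R_E) = (1.8 − 0.7)/(47 + 81×1.5) = 0.00653 mA.
I_C = β·I_B = 80×0.00653 = 0.522 mA.
V_CE = V_CC − I_C·R_C − I_E·R_E = 6.4 − 0.522×2.2 − 0.529×1.5 = 4.46 V > V_CE(sat), so the active-region assumption holds.

active; I_C ≈ 0.52 mA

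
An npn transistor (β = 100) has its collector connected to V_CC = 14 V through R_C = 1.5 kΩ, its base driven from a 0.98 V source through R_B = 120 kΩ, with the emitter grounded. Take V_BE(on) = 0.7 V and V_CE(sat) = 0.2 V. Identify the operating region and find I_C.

Assume active. Base-emitter loop: I_B = (V_BB − V_BE)/R_B = (0.98 − 0.7)/120 = 0.00233 mA.
I_C = β·I_B = 100×0.00233 = 0.233 mA.
V_CE = V_CC − I_C·R_C = 14 − 0.233×1.5 = 13.7 V > V_CE(sat), so the active-region assumption holds.

active; I_C ≈ 0.23 mA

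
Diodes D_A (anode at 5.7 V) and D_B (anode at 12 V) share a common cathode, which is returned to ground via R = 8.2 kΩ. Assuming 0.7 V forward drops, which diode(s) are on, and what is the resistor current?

Assume both conduct. Then node N would need to be at both 5.7−0.7 = 5 V and 12−0.7 = 11.3 V, which is impossible.
Assume only D_B conducts: V_N = 12 − 0.7 = 11.3 V, so I_R = 11.3/8.2 = 1.38 mA.
Check D_A: its anode-to-cathode voltage is 5.7 − 11.3 = -5.6 V < 0.7 V, so it is off. The assumption is consistent.

Only D_B conducts; I_R ≈ 1.4 mA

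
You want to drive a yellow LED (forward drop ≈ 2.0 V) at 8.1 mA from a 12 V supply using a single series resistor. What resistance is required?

R ≈ 1.2 kΩ

The resistor drops V_S − V_D = 12 − 2.0 = 10 V at 8.1 mA.
R = 10 V / 8.1 mA = 1.23 kΩ.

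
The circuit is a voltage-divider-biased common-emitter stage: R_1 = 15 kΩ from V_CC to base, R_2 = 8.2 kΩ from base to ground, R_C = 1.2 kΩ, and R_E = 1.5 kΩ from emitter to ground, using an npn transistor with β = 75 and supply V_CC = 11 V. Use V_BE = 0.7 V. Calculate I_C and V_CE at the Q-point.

Thevenize the base divider: V_Th = V_CC·R_2/(R_1+R_2) = 11×8.2/23.2 = 3.89 V, R_Th = R_1‖R_2 = 5.3 kΩ.
Base-emitter loop: V_Th = I_B·R_Th + V_BE + (β+1)I_B·R_E, so I_B = (3.89 − 0.7) / (5.3 + 76×1.5) = 0.0267 mA.
I_C = β·I_B = 75×0.0267 = 2 mA, and I_E = (β+1)I_B = 2.03 mA.
V_CE = V_CC − I_C·R_C − I_E·R_E = 11 − 2×1.2 − 2.03×1.5 = 5.55 V.
V_CE = 5.55 V > 0.2 V confirms active-region operation.

I_C ≈ 2 mA, V_CE ≈ 5.5 V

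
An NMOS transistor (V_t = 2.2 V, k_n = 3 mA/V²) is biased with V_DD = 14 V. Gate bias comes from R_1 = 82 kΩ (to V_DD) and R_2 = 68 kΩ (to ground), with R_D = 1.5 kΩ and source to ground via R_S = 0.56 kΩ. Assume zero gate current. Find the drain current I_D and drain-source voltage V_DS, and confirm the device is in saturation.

V_G = V_DD·R_2/(R_1+R_2) = 14×68/150 = 6.35 V.
Assume saturation: I_D = (k_n/2)(V_GS − V_t)² with V_GS = V_G − I_D·R_S = 6.35 − 0.56·I_D.
Substituting gives 0.47·I_D² − 7.97·I_D + 25.8 = 0, with roots I_D = 4.36 or 12.6 mA.
The root I_D = 12.6 mA gives V_GS = -0.695 V ≤ V_t, so take I_D = 4.36 mA.
Then V_GS = 3.9 V and V_DS = V_DD − I_D(R_D+R_S) = 14 − 4.36×2.06 = 5.02 V.
Saturation requires V_DS ≥ V_GS − V_t = 1.7 V; 5.02 ≥ 1.7 ✓.

I_D ≈ 4.4 mA, V_DS ≈ 5 V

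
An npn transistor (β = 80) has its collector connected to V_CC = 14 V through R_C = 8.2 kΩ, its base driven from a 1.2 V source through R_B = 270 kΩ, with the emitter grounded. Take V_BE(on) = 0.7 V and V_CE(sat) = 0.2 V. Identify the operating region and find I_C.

active; I_C ≈ 0.15 mA

Assume active. Base-emitter loop: I_B = (V_BB − V_BE)/R_B = (1.2 − 0.7)/270 = 0.00185 mA.
I_C = β·I_B = 80×0.00185 = 0.148 mA.
V_CE = V_CC − I_C·R_C = 14 − 0.148×8.2 = 12.8 V > V_CE(sat), so the active-region assumption holds.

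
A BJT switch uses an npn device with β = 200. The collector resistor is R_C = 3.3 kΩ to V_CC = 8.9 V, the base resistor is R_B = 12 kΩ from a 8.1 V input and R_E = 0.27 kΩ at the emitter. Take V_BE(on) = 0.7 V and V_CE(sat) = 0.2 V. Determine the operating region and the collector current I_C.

Assume active: I_B = (8.1 − 0.7)/(12 + 201×0.27) = 0.112 mA, I_C = β·I_B = 22.3 mA.
Then V_CE = 8.9 − 22.3×3.3 − 22.4×0.27 = -70.9 V < 0.2 V — the active assumption fails.
Re-solve with V_CE = 0.2 V. KCL at the emitter: V_E/R_E = (V_BB−0.7−V_E)/R_B + (V_CC−0.2−V_E)/R_C, giving V_E = 0.795 V.
I_C = (V_CC − 0.2 − V_E)/R_C = (8.7 − 0.795)/3.3 = 2.4 mA.
Check: I_B = (7.4 − 0.795)/12 = 0.55 mA, and β·I_B = 110 mA > I_C, confirming saturation.

saturation; I_C ≈ 2.4 mA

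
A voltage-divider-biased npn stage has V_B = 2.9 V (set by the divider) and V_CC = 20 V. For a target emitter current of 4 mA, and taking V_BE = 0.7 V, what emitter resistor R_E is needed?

V_E = V_B − V_BE = 2.9 − 0.7 = 2.2 V.
R_E = V_E / I_E = 2.2 / 4 = 0.55 kΩ.

R_E ≈ 0.55 kΩ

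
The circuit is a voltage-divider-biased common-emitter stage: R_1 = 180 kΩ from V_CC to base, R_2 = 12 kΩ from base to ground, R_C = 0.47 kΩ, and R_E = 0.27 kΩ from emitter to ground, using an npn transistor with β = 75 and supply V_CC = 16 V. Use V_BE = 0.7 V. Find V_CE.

V_CE ≈ 15 V

Thevenize the base divider: V_Th = V_CC·R_2/(R_1+R_2) = 16×12/192 = 1 V, R_Th = R_1‖R_2 = 11.2 kΩ.
Base-emitter loop: V_Th = I_B·R_Th + V_BE + (β+1)I_B·R_E, so I_B = (1 − 0.7) / (11.2 + 76×0.27) = 0.00944 mA.
I_C = β·I_B = 75×0.00944 = 0.708 mA, and I_E = (β+1)I_B = 0.718 mA.
V_CE = V_CC − I_C·R_C − I_E·R_E = 16 − 0.708×0.47 − 0.718×0.27 = 15.5 V.
V_CE = 15.5 V > 0.2 V confirms active-region operation.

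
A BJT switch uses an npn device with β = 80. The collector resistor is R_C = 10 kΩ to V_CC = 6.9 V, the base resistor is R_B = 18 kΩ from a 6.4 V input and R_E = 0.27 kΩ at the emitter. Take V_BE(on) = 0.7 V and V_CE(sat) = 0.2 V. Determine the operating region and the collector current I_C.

saturation; I_C ≈ 0.64 mA

Assume active: I_B = (6.4 − 0.7)/(18 + 81×0.27) = 0.143 mA, I_C = β·I_B = 11.4 mA.
Then V_CE = 6.9 − 11.4×10 − 11.6×0.27 = -111 V < 0.2 V — the active assumption fails.
Re-solve with V_CE = 0.2 V. KCL at the emitter: V_E/R_E = (V_BB−0.7−V_E)/R_B + (V_CC−0.2−V_E)/R_C, giving V_E = 0.256 V.
I_C = (V_CC − 0.2 − V_E)/R_C = (6.7 − 0.256)/10 = 0.644 mA.
Check: I_B = (5.7 − 0.256)/18 = 0.302 mA, and β·I_B = 24.2 mA > I_C, confirming saturation.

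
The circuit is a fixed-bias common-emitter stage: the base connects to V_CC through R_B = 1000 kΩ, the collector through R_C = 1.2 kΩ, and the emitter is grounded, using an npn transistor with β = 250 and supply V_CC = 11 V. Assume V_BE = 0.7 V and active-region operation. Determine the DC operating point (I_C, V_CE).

Base loop: V_CC = I_B·R_B + V_BE, so I_B = (11 − 0.7)/1000 kΩ = 0.0103 mA.
In the active region I_C = β·I_B = 250 × 0.0103 = 2.58 mA.
Collector loop: V_CE = V_CC − I_C·R_C = 11 − 2.58×1.2 = 7.91 V.
Since V_CE = 7.91 V > V_CE(sat) ≈ 0.2 V, the transistor is in the active region as assumed.

I_C ≈ 2.6 mA, V_CE ≈ 7.9 V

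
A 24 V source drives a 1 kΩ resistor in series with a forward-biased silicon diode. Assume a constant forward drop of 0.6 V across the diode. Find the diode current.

KVL around the loop: 24 = V_D + I·R = 0.6 + I × 1 kΩ.
So I = (24 − 0.6) / 1 kΩ = 23.4 / 1 = 23.4 mA.

I ≈ 23 mA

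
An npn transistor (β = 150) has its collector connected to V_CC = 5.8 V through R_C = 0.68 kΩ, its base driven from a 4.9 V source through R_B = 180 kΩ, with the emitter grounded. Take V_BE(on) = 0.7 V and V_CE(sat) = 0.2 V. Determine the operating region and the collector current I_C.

active; I_C ≈ 3.5 mA

Assume active. Base-emitter loop: I_B = (V_BB − V_BE)/R_B = (4.9 − 0.7)/180 = 0.0233 mA.
I_C = β·I_B = 150×0.0233 = 3.5 mA.
V_CE = V_CC − I_C·R_C = 5.8 − 3.5×0.68 = 3.42 V > V_CE(sat), so the active-region assumption holds.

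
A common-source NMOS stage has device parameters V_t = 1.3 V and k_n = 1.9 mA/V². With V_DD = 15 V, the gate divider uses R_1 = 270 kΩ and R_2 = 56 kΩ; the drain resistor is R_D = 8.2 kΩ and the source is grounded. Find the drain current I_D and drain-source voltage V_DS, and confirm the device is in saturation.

I_D ≈ 1.5 mA, V_DS ≈ 2.3 V

V_G = V_DD·R_2/(R_1+R_2) = 15×56/326 = 2.58 V. With the source grounded, V_GS = V_G = 2.58 V.
Assume saturation: I_D = (k_n/2)(V_GS − V_t)² = (1.9/2)×(2.58 − 1.3)² = 0.95×1.28² = 1.55 mA.
V_DS = V_DD − I_D·R_D = 15 − 1.55×8.2 = 2.3 V.
Saturation requires V_DS ≥ V_GS − V_t = 1.28 V; 2.3 ≥ 1.28 ✓.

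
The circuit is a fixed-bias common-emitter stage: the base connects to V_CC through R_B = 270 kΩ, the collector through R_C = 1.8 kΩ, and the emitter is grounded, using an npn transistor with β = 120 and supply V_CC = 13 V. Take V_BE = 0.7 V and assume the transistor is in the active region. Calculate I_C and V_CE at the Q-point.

I_C ≈ 5.5 mA, V_CE ≈ 3.2 V

Base loop: V_CC = I_B·R_B + V_BE, so I_B = (13 − 0.7)/270 kΩ = 0.0456 mA.
In the active region I_C = β·I_B = 120 × 0.0456 = 5.47 mA.
Collector loop: V_CE = V_CC − I_C·R_C = 13 − 5.47×1.8 = 3.16 V.
Since V_CE = 3.16 V > V_CE(sat) ≈ 0.2 V, the transistor is in the active region as assumed.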